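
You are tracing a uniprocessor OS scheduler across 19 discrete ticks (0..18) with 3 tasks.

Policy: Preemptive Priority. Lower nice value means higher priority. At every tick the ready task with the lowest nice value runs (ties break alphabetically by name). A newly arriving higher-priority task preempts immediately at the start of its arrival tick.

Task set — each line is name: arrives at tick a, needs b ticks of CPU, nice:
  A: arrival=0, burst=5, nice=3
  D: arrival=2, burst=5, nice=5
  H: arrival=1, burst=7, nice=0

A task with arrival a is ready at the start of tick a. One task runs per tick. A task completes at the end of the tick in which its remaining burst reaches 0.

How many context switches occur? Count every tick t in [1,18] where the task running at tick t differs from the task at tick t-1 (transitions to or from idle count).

context switches = 4

t=0: ready={A} → run A
t=1: ready={A,H} → run H
t=2: ready={A,D,H} → run H
t=3: ready={A,D,H} → run H
t=4: ready={A,D,H} → run H
t=5: ready={A,D,H} → run H
t=6: ready={A,D,H} → run H
t=7: ready={A,D,H} → run H
t=8: ready={A,D} → run A
t=9: ready={A,D} → run A
t=10: ready={A,D} → run A
t=11: ready={A,D} → run A
t=12: ready={D} → run D
t=13: ready={D} → run D
t=14: ready={D} → run D
t=15: ready={D} → run D
t=16: ready={D} → run D
t=17: (idle)
t=18: (idle)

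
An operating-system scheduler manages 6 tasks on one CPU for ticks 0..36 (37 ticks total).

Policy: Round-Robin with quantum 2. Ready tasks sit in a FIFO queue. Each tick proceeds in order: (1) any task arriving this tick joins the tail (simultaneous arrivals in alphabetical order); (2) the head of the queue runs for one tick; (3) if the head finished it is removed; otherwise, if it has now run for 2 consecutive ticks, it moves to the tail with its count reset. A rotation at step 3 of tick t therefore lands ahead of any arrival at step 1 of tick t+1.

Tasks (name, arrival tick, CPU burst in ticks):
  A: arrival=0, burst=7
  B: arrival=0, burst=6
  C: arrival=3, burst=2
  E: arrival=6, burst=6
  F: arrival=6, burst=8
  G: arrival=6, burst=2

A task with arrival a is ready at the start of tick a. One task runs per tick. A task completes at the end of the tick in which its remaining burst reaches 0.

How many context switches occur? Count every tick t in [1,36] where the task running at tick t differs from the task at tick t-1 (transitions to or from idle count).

t=0: queue=[A,B] q_used=0 → run A
t=1: queue=[A,B] q_used=1 → run A
t=2: queue=[B,A] q_used=0 → run B
t=3: queue=[B,A,C] q_used=1 → run B
t=4: queue=[A,C,B] q_used=0 → run A
t=5: queue=[A,C,B] q_used=1 → run A
t=6: queue=[C,B,A,E,F,G] q_used=0 → run C
t=7: queue=[C,B,A,E,F,G] q_used=1 → run C
t=8: queue=[B,A,E,F,G] q_used=0 → run B
t=9: queue=[B,A,E,F,G] q_used=1 → run B
t=10: queue=[A,E,F,G,B] q_used=0 → run A
t=11: queue=[A,E,F,G,B] q_used=1 → run A
t=12: queue=[E,F,G,B,A] q_used=0 → run E
t=13: queue=[E,F,G,B,A] q_used=1 → run E
t=14: queue=[F,G,B,A,E] q_used=0 → run F
t=15: queue=[F,G,B,A,E] q_used=1 → run F
t=16: queue=[G,B,A,E,F] q_used=0 → run G
t=17: queue=[G,B,A,E,F] q_used=1 → run G
t=18: queue=[B,A,E,F] q_used=0 → run B
t=19: queue=[B,A,E,F] q_used=1 → run B
t=20: queue=[A,E,F] q_used=0 → run A
t=21: queue=[E,F] q_used=0 → run E
t=22: queue=[E,F] q_used=1 → run E
t=23: queue=[F,E] q_used=0 → run F
t=24: queue=[F,E] q_used=1 → run F
t=25: queue=[E,F] q_used=0 → run E
t=26: queue=[E,F] q_used=1 → run E
t=27: queue=[F] q_used=0 → run F
t=28: queue=[F] q_used=1 → run F
t=29: queue=[F] q_used=0 → run F
t=30: queue=[F] q_used=1 → run F
t=31: (idle)
t=32: (idle)
t=33: (idle)
t=34: (idle)
t=35: (idle)
t=36: (idle)

context switches = 15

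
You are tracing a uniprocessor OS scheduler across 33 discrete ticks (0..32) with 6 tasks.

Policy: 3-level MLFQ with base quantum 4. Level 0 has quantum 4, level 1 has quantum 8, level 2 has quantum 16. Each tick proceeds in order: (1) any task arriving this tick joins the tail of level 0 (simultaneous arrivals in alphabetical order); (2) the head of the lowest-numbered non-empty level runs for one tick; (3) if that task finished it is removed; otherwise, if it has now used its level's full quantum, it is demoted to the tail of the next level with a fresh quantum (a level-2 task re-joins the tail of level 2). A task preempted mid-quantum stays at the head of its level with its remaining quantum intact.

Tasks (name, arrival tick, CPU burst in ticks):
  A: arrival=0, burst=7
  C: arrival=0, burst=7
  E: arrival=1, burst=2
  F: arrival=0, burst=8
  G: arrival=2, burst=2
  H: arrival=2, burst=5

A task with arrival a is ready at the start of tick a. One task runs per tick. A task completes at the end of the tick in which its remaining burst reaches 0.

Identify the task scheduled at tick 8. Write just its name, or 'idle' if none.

t=0: L0/L1/L2 = ACF/-/- → run A
t=1: L0/L1/L2 = ACFE/-/- → run A
t=2: L0/L1/L2 = ACFEGH/-/- → run A
t=3: L0/L1/L2 = ACFEGH/-/- → run A
t=4: L0/L1/L2 = CFEGH/A/- → run C
t=5: L0/L1/L2 = CFEGH/A/- → run C
t=6: L0/L1/L2 = CFEGH/A/- → run C
t=7: L0/L1/L2 = CFEGH/A/- → run C
t=8: L0/L1/L2 = FEGH/AC/- → run F
t=9: L0/L1/L2 = FEGH/AC/- → run F
t=10: L0/L1/L2 = FEGH/AC/- → run F
t=11: L0/L1/L2 = FEGH/AC/- → run F
t=12: L0/L1/L2 = EGH/ACF/- → run E
t=13: L0/L1/L2 = EGH/ACF/- → run E
t=14: L0/L1/L2 = GH/ACF/- → run G
t=15: L0/L1/L2 = GH/ACF/- → run G
t=16: L0/L1/L2 = H/ACF/- → run H
t=17: L0/L1/L2 = H/ACF/- → run H
t=18: L0/L1/L2 = H/ACF/- → run H
t=19: L0/L1/L2 = H/ACF/- → run H
t=20: L0/L1/L2 = -/ACFH/- → run A
t=21: L0/L1/L2 = -/ACFH/- → run A
t=22: L0/L1/L2 = -/ACFH/- → run A
t=23: L0/L1/L2 = -/CFH/- → run C
t=24: L0/L1/L2 = -/CFH/- → run C
t=25: L0/L1/L2 = -/CFH/- → run C
t=26: L0/L1/L2 = -/FH/- → run F
t=27: L0/L1/L2 = -/FH/- → run F
t=28: L0/L1/L2 = -/FH/- → run F
t=29: L0/L1/L2 = -/FH/- → run F
t=30: L0/L1/L2 = -/H/- → run H
t=31: (idle)
t=32: (idle)

running at tick 8 = F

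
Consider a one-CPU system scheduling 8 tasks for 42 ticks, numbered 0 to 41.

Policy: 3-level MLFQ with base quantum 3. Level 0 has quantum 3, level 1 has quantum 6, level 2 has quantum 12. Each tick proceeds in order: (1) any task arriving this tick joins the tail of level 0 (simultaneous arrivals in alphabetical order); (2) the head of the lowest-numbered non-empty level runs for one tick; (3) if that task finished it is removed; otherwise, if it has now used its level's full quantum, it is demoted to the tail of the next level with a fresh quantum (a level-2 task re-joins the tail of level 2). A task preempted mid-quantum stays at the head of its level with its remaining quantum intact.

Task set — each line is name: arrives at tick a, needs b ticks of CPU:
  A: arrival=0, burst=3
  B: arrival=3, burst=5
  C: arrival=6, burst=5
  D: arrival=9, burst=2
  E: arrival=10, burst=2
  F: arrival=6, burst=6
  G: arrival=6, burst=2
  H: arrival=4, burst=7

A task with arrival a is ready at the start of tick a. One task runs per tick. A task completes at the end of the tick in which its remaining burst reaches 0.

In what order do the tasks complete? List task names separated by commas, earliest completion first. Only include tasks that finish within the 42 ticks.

t=0: L0/L1/L2 = A/-/- → run A
t=1: L0/L1/L2 = A/-/- → run A
t=2: L0/L1/L2 = A/-/- → run A
t=3: L0/L1/L2 = B/-/- → run B
t=4: L0/L1/L2 = BH/-/- → run B
t=5: L0/L1/L2 = BH/-/- → run B
t=6: L0/L1/L2 = HCFG/B/- → run H
t=7: L0/L1/L2 = HCFG/B/- → run H
t=8: L0/L1/L2 = HCFG/B/- → run H
t=9: L0/L1/L2 = CFGD/BH/- → run C
t=10: L0/L1/L2 = CFGDE/BH/- → run C
t=11: L0/L1/L2 = CFGDE/BH/- → run C
t=12: L0/L1/L2 = FGDE/BHC/- → run F
t=13: L0/L1/L2 = FGDE/BHC/- → run F
t=14: L0/L1/L2 = FGDE/BHC/- → run F
t=15: L0/L1/L2 = GDE/BHCF/- → run G
t=16: L0/L1/L2 = GDE/BHCF/- → run G
t=17: L0/L1/L2 = DE/BHCF/- → run D
t=18: L0/L1/L2 = DE/BHCF/- → run D
t=19: L0/L1/L2 = E/BHCF/- → run E
t=20: L0/L1/L2 = E/BHCF/- → run E
t=21: L0/L1/L2 = -/BHCF/- → run B
t=22: L0/L1/L2 = -/BHCF/- → run B
t=23: L0/L1/L2 = -/HCF/- → run H
t=24: L0/L1/L2 = -/HCF/- → run H
t=25: L0/L1/L2 = -/HCF/- → run H
t=26: L0/L1/L2 = -/HCF/- → run H
t=27: L0/L1/L2 = -/CF/- → run C
t=28: L0/L1/L2 = -/CF/- → run C
t=29: L0/L1/L2 = -/F/- → run F
t=30: L0/L1/L2 = -/F/- → run F
t=31: L0/L1/L2 = -/F/- → run F
t=32: (idle)
t=33: (idle)
t=34: (idle)
t=35: (idle)
t=36: (idle)
t=37: (idle)
t=38: (idle)
t=39: (idle)
t=40: (idle)
t=41: (idle)

completion order = A, G, D, E, B, H, C, F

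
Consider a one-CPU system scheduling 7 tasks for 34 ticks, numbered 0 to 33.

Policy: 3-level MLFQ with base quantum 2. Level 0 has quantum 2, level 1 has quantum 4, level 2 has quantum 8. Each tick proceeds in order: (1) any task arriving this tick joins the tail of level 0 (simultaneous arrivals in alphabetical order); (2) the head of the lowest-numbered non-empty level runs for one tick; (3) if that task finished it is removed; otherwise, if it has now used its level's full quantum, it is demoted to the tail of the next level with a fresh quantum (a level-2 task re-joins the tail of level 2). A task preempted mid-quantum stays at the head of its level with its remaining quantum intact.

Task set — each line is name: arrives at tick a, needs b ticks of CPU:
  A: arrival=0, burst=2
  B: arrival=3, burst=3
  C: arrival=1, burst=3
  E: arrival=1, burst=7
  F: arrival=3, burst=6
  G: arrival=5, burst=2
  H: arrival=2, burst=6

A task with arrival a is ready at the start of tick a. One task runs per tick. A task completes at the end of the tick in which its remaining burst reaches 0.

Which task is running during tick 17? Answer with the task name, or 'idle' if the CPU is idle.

t=0: L0/L1/L2 = A/-/- → run A
t=1: L0/L1/L2 = ACE/-/- → run A
t=2: L0/L1/L2 = CEH/-/- → run C
t=3: L0/L1/L2 = CEHBF/-/- → run C
t=4: L0/L1/L2 = EHBF/C/- → run E
t=5: L0/L1/L2 = EHBFG/C/- → run E
t=6: L0/L1/L2 = HBFG/CE/- → run H
t=7: L0/L1/L2 = HBFG/CE/- → run H
t=8: L0/L1/L2 = BFG/CEH/- → run B
t=9: L0/L1/L2 = BFG/CEH/- → run B
t=10: L0/L1/L2 = FG/CEHB/- → run F
t=11: L0/L1/L2 = FG/CEHB/- → run F
t=12: L0/L1/L2 = G/CEHBF/- → run G
t=13: L0/L1/L2 = G/CEHBF/- → run G
t=14: L0/L1/L2 = -/CEHBF/- → run C
t=15: L0/L1/L2 = -/EHBF/- → run E
t=16: L0/L1/L2 = -/EHBF/- → run E
t=17: L0/L1/L2 = -/EHBF/- → run E
t=18: L0/L1/L2 = -/EHBF/- → run E
t=19: L0/L1/L2 = -/HBF/E → run H
t=20: L0/L1/L2 = -/HBF/E → run H
t=21: L0/L1/L2 = -/HBF/E → run H
t=22: L0/L1/L2 = -/HBF/E → run H
t=23: L0/L1/L2 = -/BF/E → run B
t=24: L0/L1/L2 = -/F/E → run F
t=25: L0/L1/L2 = -/F/E → run F
t=26: L0/L1/L2 = -/F/E → run F
t=27: L0/L1/L2 = -/F/E → run F
t=28: L0/L1/L2 = -/-/E → run E
t=29: (idle)
t=30: (idle)
t=31: (idle)
t=32: (idle)
t=33: (idle)

running at tick 17 = E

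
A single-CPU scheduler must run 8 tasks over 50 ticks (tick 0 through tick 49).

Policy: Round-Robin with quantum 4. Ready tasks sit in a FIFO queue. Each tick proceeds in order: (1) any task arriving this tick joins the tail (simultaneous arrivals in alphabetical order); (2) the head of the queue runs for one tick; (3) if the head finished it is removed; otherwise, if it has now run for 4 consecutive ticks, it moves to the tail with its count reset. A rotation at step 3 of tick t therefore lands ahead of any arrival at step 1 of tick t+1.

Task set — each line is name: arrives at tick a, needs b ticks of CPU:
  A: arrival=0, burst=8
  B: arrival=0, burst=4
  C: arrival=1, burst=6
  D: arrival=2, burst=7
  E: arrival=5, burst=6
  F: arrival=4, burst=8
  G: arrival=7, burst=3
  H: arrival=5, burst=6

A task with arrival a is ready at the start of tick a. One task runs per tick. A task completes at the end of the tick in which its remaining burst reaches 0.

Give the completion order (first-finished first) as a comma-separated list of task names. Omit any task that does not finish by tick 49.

completion order = B, A, G, C, D, F, E, H

t=0: queue=[A,B] q_used=0 → run A
t=1: queue=[A,B,C] q_used=1 → run A
t=2: queue=[A,B,C,D] q_used=2 → run A
t=3: queue=[A,B,C,D] q_used=3 → run A
t=4: queue=[B,C,D,A,F] q_used=0 → run B
t=5: queue=[B,C,D,A,F,E,H] q_used=1 → run B
t=6: queue=[B,C,D,A,F,E,H] q_used=2 → run B
t=7: queue=[B,C,D,A,F,E,H,G] q_used=3 → run B
t=8: queue=[C,D,A,F,E,H,G] q_used=0 → run C
t=9: queue=[C,D,A,F,E,H,G] q_used=1 → run C
t=10: queue=[C,D,A,F,E,H,G] q_used=2 → run C
t=11: queue=[C,D,A,F,E,H,G] q_used=3 → run C
t=12: queue=[D,A,F,E,H,G,C] q_used=0 → run D
t=13: queue=[D,A,F,E,H,G,C] q_used=1 → run D
t=14: queue=[D,A,F,E,H,G,C] q_used=2 → run D
t=15: queue=[D,A,F,E,H,G,C] q_used=3 → run D
t=16: queue=[A,F,E,H,G,C,D] q_used=0 → run A
t=17: queue=[A,F,E,H,G,C,D] q_used=1 → run A
t=18: queue=[A,F,E,H,G,C,D] q_used=2 → run A
t=19: queue=[A,F,E,H,G,C,D] q_used=3 → run A
t=20: queue=[F,E,H,G,C,D] q_used=0 → run F
t=21: queue=[F,E,H,G,C,D] q_used=1 → run F
t=22: queue=[F,E,H,G,C,D] q_used=2 → run F
t=23: queue=[F,E,H,G,C,D] q_used=3 → run F
t=24: queue=[E,H,G,C,D,F] q_used=0 → run E
t=25: queue=[E,H,G,C,D,F] q_used=1 → run E
t=26: queue=[E,H,G,C,D,F] q_used=2 → run E
t=27: queue=[E,H,G,C,D,F] q_used=3 → run E
t=28: queue=[H,G,C,D,F,E] q_used=0 → run H
t=29: queue=[H,G,C,D,F,E] q_used=1 → run H
t=30: queue=[H,G,C,D,F,E] q_used=2 → run H
t=31: queue=[H,G,C,D,F,E] q_used=3 → run H
t=32: queue=[G,C,D,F,E,H] q_used=0 → run G
t=33: queue=[G,C,D,F,E,H] q_used=1 → run G
t=34: queue=[G,C,D,F,E,H] q_used=2 → run G
t=35: queue=[C,D,F,E,H] q_used=0 → run C
t=36: queue=[C,D,F,E,H] q_used=1 → run C
t=37: queue=[D,F,E,H] q_used=0 → run D
t=38: queue=[D,F,E,H] q_used=1 → run D
t=39: queue=[D,F,E,H] q_used=2 → run D
t=40: queue=[F,E,H] q_used=0 → run F
t=41: queue=[F,E,H] q_used=1 → run F
t=42: queue=[F,E,H] q_used=2 → run F
t=43: queue=[F,E,H] q_used=3 → run F
t=44: queue=[E,H] q_used=0 → run E
t=45: queue=[E,H] q_used=1 → run E
t=46: queue=[H] q_used=0 → run H
t=47: queue=[H] q_used=1 → run H
t=48: (idle)
t=49: (idle)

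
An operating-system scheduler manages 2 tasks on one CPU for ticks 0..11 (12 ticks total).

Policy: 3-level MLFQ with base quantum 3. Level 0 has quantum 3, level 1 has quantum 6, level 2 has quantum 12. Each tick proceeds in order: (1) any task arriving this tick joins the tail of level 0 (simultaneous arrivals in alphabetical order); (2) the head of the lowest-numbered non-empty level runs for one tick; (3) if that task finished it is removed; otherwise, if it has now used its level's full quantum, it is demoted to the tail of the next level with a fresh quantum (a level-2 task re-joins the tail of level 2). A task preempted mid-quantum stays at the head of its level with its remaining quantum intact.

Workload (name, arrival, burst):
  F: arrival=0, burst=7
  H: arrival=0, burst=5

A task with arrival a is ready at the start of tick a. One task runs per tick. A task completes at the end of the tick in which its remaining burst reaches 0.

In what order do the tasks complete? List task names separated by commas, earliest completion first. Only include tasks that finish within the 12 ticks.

t=0: L0/L1/L2 = FH/-/- → run F
t=1: L0/L1/L2 = FH/-/- → run F
t=2: L0/L1/L2 = FH/-/- → run F
t=3: L0/L1/L2 = H/F/- → run H
t=4: L0/L1/L2 = H/F/- → run H
t=5: L0/L1/L2 = H/F/- → run H
t=6: L0/L1/L2 = -/FH/- → run F
t=7: L0/L1/L2 = -/FH/- → run F
t=8: L0/L1/L2 = -/FH/- → run F
t=9: L0/L1/L2 = -/FH/- → run F
t=10: L0/L1/L2 = -/H/- → run H
t=11: L0/L1/L2 = -/H/- → run H

completion order = F, H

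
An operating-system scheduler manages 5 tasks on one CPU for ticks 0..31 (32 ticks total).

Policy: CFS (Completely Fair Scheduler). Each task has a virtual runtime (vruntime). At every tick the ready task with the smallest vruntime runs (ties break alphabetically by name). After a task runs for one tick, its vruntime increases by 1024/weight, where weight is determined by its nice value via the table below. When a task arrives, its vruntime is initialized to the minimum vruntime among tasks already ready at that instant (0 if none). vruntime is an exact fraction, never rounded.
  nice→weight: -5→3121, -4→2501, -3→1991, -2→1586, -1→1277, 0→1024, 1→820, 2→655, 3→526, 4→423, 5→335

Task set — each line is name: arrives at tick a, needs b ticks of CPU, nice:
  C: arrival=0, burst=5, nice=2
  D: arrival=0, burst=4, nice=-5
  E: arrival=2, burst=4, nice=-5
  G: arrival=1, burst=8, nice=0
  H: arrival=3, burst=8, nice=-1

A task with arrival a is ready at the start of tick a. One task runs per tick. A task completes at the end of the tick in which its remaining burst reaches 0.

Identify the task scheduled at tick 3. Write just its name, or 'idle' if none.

t=0: vr[C=0 D=0] → run C
t=1: vr[C=1024/655 D=0 G=0] → run D
t=2: vr[C=1024/655 D=1024/3121 E=0 G=0] → run E
t=3: vr[C=1024/655 D=1024/3121 E=1024/3121 G=0 H=0] → run G
t=4: vr[C=1024/655 D=1024/3121 E=1024/3121 G=1 H=0] → run H
t=5: vr[C=1024/655 D=1024/3121 E=1024/3121 G=1 H=1024/1277] → run D
t=6: vr[C=1024/655 D=2048/3121 E=1024/3121 G=1 H=1024/1277] → run E
t=7: vr[C=1024/655 D=2048/3121 E=2048/3121 G=1 H=1024/1277] → run D
t=8: vr[C=1024/655 D=3072/3121 E=2048/3121 G=1 H=1024/1277] → run E
t=9: vr[C=1024/655 D=3072/3121 E=3072/3121 G=1 H=1024/1277] → run H
t=10: vr[C=1024/655 D=3072/3121 E=3072/3121 G=1 H=2048/1277] → run D
t=11: vr[C=1024/655 E=3072/3121 G=1 H=2048/1277] → run E
t=12: vr[C=1024/655 G=1 H=2048/1277] → run G
t=13: vr[C=1024/655 G=2 H=2048/1277] → run C
t=14: vr[C=2048/655 G=2 H=2048/1277] → run H
t=15: vr[C=2048/655 G=2 H=3072/1277] → run G
t=16: vr[C=2048/655 G=3 H=3072/1277] → run H
t=17: vr[C=2048/655 G=3 H=4096/1277] → run G
t=18: vr[C=2048/655 G=4 H=4096/1277] → run C
t=19: vr[C=3072/655 G=4 H=4096/1277] → run H
t=20: vr[C=3072/655 G=4 H=5120/1277] → run G
t=21: vr[C=3072/655 G=5 H=5120/1277] → run H
t=22: vr[C=3072/655 G=5 H=6144/1277] → run C
t=23: vr[C=4096/655 G=5 H=6144/1277] → run H
t=24: vr[C=4096/655 G=5 H=7168/1277] → run G
t=25: vr[C=4096/655 G=6 H=7168/1277] → run H
t=26: vr[C=4096/655 G=6] → run G
t=27: vr[C=4096/655 G=7] → run C
t=28: vr[G=7] → run G
t=29: (idle)
t=30: (idle)
t=31: (idle)

running at tick 3 = G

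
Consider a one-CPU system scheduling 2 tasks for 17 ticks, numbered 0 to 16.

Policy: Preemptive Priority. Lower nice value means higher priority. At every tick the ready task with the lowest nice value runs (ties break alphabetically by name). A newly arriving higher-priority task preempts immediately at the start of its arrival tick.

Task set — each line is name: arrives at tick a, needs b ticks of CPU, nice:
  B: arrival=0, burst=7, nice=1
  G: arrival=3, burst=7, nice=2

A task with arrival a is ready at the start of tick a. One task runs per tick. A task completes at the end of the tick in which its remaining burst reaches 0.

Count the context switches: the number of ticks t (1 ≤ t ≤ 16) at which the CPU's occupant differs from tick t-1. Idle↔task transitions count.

t=0: ready={B} → run B
t=1: ready={B} → run B
t=2: ready={B} → run B
t=3: ready={B,G} → run B
t=4: ready={B,G} → run B
t=5: ready={B,G} → run B
t=6: ready={B,G} → run B
t=7: ready={G} → run G
t=8: ready={G} → run G
t=9: ready={G} → run G
t=10: ready={G} → run G
t=11: ready={G} → run G
t=12: ready={G} → run G
t=13: ready={G} → run G
t=14: (idle)
t=15: (idle)
t=16: (idle)

context switches = 2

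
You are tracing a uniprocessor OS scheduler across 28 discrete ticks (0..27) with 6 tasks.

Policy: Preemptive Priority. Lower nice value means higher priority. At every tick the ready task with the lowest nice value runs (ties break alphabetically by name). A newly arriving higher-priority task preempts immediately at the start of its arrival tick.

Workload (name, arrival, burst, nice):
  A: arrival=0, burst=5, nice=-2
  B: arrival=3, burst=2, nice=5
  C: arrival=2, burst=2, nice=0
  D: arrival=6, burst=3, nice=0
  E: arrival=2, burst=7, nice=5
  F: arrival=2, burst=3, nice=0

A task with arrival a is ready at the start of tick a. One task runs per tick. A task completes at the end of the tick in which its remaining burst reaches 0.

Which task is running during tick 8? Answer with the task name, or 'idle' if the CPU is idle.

t=0: ready={A} → run A
t=1: ready={A} → run A
t=2: ready={A,C,E,F} → run A
t=3: ready={A,B,C,E,F} → run A
t=4: ready={A,B,C,E,F} → run A
t=5: ready={B,C,E,F} → run C
t=6: ready={B,C,D,E,F} → run C
t=7: ready={B,D,E,F} → run D
t=8: ready={B,D,E,F} → run D
t=9: ready={B,D,E,F} → run D
t=10: ready={B,E,F} → run F
t=11: ready={B,E,F} → run F
t=12: ready={B,E,F} → run F
t=13: ready={B,E} → run B
t=14: ready={B,E} → run B
t=15: ready={E} → run E
t=16: ready={E} → run E
t=17: ready={E} → run E
t=18: ready={E} → run E
t=19: ready={E} → run E
t=20: ready={E} → run E
t=21: ready={E} → run E
t=22: (idle)
t=23: (idle)
t=24: (idle)
t=25: (idle)
t=26: (idle)
t=27: (idle)

running at tick 8 = D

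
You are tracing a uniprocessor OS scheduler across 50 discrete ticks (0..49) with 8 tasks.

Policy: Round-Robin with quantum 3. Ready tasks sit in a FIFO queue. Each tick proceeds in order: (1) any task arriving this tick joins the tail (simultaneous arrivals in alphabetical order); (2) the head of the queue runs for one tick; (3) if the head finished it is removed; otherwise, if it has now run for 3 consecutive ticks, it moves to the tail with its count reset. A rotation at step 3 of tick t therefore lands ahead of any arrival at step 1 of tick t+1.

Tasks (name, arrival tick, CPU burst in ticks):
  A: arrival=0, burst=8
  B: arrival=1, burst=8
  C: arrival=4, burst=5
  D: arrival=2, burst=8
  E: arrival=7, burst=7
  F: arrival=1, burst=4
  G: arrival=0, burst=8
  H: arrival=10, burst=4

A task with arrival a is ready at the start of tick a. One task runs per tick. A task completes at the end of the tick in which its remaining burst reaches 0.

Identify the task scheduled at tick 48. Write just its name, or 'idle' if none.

t=0: queue=[A,G] q_used=0 → run A
t=1: queue=[A,G,B,F] q_used=1 → run A
t=2: queue=[A,G,B,F,D] q_used=2 → run A
t=3: queue=[G,B,F,D,A] q_used=0 → run G
t=4: queue=[G,B,F,D,A,C] q_used=1 → run G
t=5: queue=[G,B,F,D,A,C] q_used=2 → run G
t=6: queue=[B,F,D,A,C,G] q_used=0 → run B
t=7: queue=[B,F,D,A,C,G,E] q_used=1 → run B
t=8: queue=[B,F,D,A,C,G,E] q_used=2 → run B
t=9: queue=[F,D,A,C,G,E,B] q_used=0 → run F
t=10: queue=[F,D,A,C,G,E,B,H] q_used=1 → run F
t=11: queue=[F,D,A,C,G,E,B,H] q_used=2 → run F
t=12: queue=[D,A,C,G,E,B,H,F] q_used=0 → run D
t=13: queue=[D,A,C,G,E,B,H,F] q_used=1 → run D
t=14: queue=[D,A,C,G,E,B,H,F] q_used=2 → run D
t=15: queue=[A,C,G,E,B,H,F,D] q_used=0 → run A
t=16: queue=[A,C,G,E,B,H,F,D] q_used=1 → run A
t=17: queue=[A,C,G,E,B,H,F,D] q_used=2 → run A
t=18: queue=[C,G,E,B,H,F,D,A] q_used=0 → run C
t=19: queue=[C,G,E,B,H,F,D,A] q_used=1 → run C
t=20: queue=[C,G,E,B,H,F,D,A] q_used=2 → run C
t=21: queue=[G,E,B,H,F,D,A,C] q_used=0 → run G
t=22: queue=[G,E,B,H,F,D,A,C] q_used=1 → run G
t=23: queue=[G,E,B,H,F,D,A,C] q_used=2 → run G
t=24: queue=[E,B,H,F,D,A,C,G] q_used=0 → run E
t=25: queue=[E,B,H,F,D,A,C,G] q_used=1 → run E
t=26: queue=[E,B,H,F,D,A,C,G] q_used=2 → run E
t=27: queue=[B,H,F,D,A,C,G,E] q_used=0 → run B
t=28: queue=[B,H,F,D,A,C,G,E] q_used=1 → run B
t=29: queue=[B,H,F,D,A,C,G,E] q_used=2 → run B
t=30: queue=[H,F,D,A,C,G,E,B] q_used=0 → run H
t=31: queue=[H,F,D,A,C,G,E,B] q_used=1 → run H
t=32: queue=[H,F,D,A,C,G,E,B] q_used=2 → run H
t=33: queue=[F,D,A,C,G,E,B,H] q_used=0 → run F
t=34: queue=[D,A,C,G,E,B,H] q_used=0 → run D
t=35: queue=[D,A,C,G,E,B,H] q_used=1 → run D
t=36: queue=[D,A,C,G,E,B,H] q_used=2 → run D
t=37: queue=[A,C,G,E,B,H,D] q_used=0 → run A
t=38: queue=[A,C,G,E,B,H,D] q_used=1 → run A
t=39: queue=[C,G,E,B,H,D] q_used=0 → run C
t=40: queue=[C,G,E,B,H,D] q_used=1 → run C
t=41: queue=[G,E,B,H,D] q_used=0 → run G
t=42: queue=[G,E,B,H,D] q_used=1 → run G
t=43: queue=[E,B,H,D] q_used=0 → run E
t=44: queue=[E,B,H,D] q_used=1 → run E
t=45: queue=[E,B,H,D] q_used=2 → run E
t=46: queue=[B,H,D,E] q_used=0 → run B
t=47: queue=[B,H,D,E] q_used=1 → run B
t=48: queue=[H,D,E] q_used=0 → run H
t=49: queue=[D,E] q_used=0 → run D

running at tick 48 = H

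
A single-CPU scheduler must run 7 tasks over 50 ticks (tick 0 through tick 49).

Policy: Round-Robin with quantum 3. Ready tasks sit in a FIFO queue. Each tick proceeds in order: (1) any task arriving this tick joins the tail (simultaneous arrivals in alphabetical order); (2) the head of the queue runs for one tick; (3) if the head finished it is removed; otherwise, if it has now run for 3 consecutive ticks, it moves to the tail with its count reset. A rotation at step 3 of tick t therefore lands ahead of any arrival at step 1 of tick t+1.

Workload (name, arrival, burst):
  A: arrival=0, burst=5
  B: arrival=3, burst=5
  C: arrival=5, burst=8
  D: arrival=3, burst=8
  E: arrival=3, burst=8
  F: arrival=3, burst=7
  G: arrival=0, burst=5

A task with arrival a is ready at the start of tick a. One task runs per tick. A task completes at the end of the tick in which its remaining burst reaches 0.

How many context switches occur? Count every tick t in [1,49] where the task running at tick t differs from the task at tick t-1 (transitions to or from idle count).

context switches = 18

t=0: queue=[A,G] q_used=0 → run A
t=1: queue=[A,G] q_used=1 → run A
t=2: queue=[A,G] q_used=2 → run A
t=3: queue=[G,A,B,D,E,F] q_used=0 → run G
t=4: queue=[G,A,B,D,E,F] q_used=1 → run G
t=5: queue=[G,A,B,D,E,F,C] q_used=2 → run G
t=6: queue=[A,B,D,E,F,C,G] q_used=0 → run A
t=7: queue=[A,B,D,E,F,C,G] q_used=1 → run A
t=8: queue=[B,D,E,F,C,G] q_used=0 → run B
t=9: queue=[B,D,E,F,C,G] q_used=1 → run B
t=10: queue=[B,D,E,F,C,G] q_used=2 → run B
t=11: queue=[D,E,F,C,G,B] q_used=0 → run D
t=12: queue=[D,E,F,C,G,B] q_used=1 → run D
t=13: queue=[D,E,F,C,G,B] q_used=2 → run D
t=14: queue=[E,F,C,G,B,D] q_used=0 → run E
t=15: queue=[E,F,C,G,B,D] q_used=1 → run E
t=16: queue=[E,F,C,G,B,D] q_used=2 → run E
t=17: queue=[F,C,G,B,D,E] q_used=0 → run F
t=18: queue=[F,C,G,B,D,E] q_used=1 → run F
t=19: queue=[F,C,G,B,D,E] q_used=2 → run F
t=20: queue=[C,G,B,D,E,F] q_used=0 → run C
t=21: queue=[C,G,B,D,E,F] q_used=1 → run C
t=22: queue=[C,G,B,D,E,F] q_used=2 → run C
t=23: queue=[G,B,D,E,F,C] q_used=0 → run G
t=24: queue=[G,B,D,E,F,C] q_used=1 → run G
t=25: queue=[B,D,E,F,C] q_used=0 → run B
t=26: queue=[B,D,E,F,C] q_used=1 → run B
t=27: queue=[D,E,F,C] q_used=0 → run D
t=28: queue=[D,E,F,C] q_used=1 → run D
t=29: queue=[D,E,F,C] q_used=2 → run D
t=30: queue=[E,F,C,D] q_used=0 → run E
t=31: queue=[E,F,C,D] q_used=1 → run E
t=32: queue=[E,F,C,D] q_used=2 → run E
t=33: queue=[F,C,D,E] q_used=0 → run F
t=34: queue=[F,C,D,E] q_used=1 → run F
t=35: queue=[F,C,D,E] q_used=2 → run F
t=36: queue=[C,D,E,F] q_used=0 → run C
t=37: queue=[C,D,E,F] q_used=1 → run C
t=38: queue=[C,D,E,F] q_used=2 → run C
t=39: queue=[D,E,F,C] q_used=0 → run D
t=40: queue=[D,E,F,C] q_used=1 → run D
t=41: queue=[E,F,C] q_used=0 → run E
t=42: queue=[E,F,C] q_used=1 → run E
t=43: queue=[F,C] q_used=0 → run F
t=44: queue=[C] q_used=0 → run C
t=45: queue=[C] q_used=1 → run C
t=46: (idle)
t=47: (idle)
t=48: (idle)
t=49: (idle)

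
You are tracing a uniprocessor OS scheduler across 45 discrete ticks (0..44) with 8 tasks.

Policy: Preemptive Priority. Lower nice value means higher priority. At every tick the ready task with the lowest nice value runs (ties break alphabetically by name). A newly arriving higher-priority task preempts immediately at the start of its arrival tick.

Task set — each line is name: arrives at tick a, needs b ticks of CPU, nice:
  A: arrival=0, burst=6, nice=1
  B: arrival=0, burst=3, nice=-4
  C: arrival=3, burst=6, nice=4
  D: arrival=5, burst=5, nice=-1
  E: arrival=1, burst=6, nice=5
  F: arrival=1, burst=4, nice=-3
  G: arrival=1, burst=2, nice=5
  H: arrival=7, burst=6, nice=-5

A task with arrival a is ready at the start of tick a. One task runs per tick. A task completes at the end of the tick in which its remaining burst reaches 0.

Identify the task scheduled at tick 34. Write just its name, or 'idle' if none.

running at tick 34 = E

t=0: ready={A,B} → run B
t=1: ready={A,B,E,F,G} → run B
t=2: ready={A,B,E,F,G} → run B
t=3: ready={A,C,E,F,G} → run F
t=4: ready={A,C,E,F,G} → run F
t=5: ready={A,C,D,E,F,G} → run F
t=6: ready={A,C,D,E,F,G} → run F
t=7: ready={A,C,D,E,G,H} → run H
t=8: ready={A,C,D,E,G,H} → run H
t=9: ready={A,C,D,E,G,H} → run H
t=10: ready={A,C,D,E,G,H} → run H
t=11: ready={A,C,D,E,G,H} → run H
t=12: ready={A,C,D,E,G,H} → run H
t=13: ready={A,C,D,E,G} → run D
t=14: ready={A,C,D,E,G} → run D
t=15: ready={A,C,D,E,G} → run D
t=16: ready={A,C,D,E,G} → run D
t=17: ready={A,C,D,E,G} → run D
t=18: ready={A,C,E,G} → run A
t=19: ready={A,C,E,G} → run A
t=20: ready={A,C,E,G} → run A
t=21: ready={A,C,E,G} → run A
t=22: ready={A,C,E,G} → run A
t=23: ready={A,C,E,G} → run A
t=24: ready={C,E,G} → run C
t=25: ready={C,E,G} → run C
t=26: ready={C,E,G} → run C
t=27: ready={C,E,G} → run C
t=28: ready={C,E,G} → run C
t=29: ready={C,E,G} → run C
t=30: ready={E,G} → run E
t=31: ready={E,G} → run E
t=32: ready={E,G} → run E
t=33: ready={E,G} → run E
t=34: ready={E,G} → run E
t=35: ready={E,G} → run E
t=36: ready={G} → run G
t=37: ready={G} → run G
t=38: (idle)
t=39: (idle)
t=40: (idle)
t=41: (idle)
t=42: (idle)
t=43: (idle)
t=44: (idle)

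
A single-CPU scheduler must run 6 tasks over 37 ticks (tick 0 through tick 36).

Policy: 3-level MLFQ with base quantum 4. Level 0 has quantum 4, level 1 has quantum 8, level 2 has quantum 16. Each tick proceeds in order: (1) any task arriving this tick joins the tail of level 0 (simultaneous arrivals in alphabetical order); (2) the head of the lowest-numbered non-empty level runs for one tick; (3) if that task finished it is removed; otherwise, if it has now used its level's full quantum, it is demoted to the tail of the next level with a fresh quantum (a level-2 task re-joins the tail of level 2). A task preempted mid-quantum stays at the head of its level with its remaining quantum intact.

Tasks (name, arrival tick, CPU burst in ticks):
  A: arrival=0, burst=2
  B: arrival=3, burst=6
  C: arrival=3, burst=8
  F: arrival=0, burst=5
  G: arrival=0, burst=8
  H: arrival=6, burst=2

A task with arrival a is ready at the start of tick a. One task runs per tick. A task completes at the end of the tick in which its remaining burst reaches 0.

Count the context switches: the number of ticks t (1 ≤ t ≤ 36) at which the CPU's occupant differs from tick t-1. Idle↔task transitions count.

context switches = 10

t=0: L0/L1/L2 = AFG/-/- → run A
t=1: L0/L1/L2 = AFG/-/- → run A
t=2: L0/L1/L2 = FG/-/- → run F
t=3: L0/L1/L2 = FGBC/-/- → run F
t=4: L0/L1/L2 = FGBC/-/- → run F
t=5: L0/L1/L2 = FGBC/-/- → run F
t=6: L0/L1/L2 = GBCH/F/- → run G
t=7: L0/L1/L2 = GBCH/F/- → run G
t=8: L0/L1/L2 = GBCH/F/- → run G
t=9: L0/L1/L2 = GBCH/F/- → run G
t=10: L0/L1/L2 = BCH/FG/- → run B
t=11: L0/L1/L2 = BCH/FG/- → run B
t=12: L0/L1/L2 = BCH/FG/- → run B
t=13: L0/L1/L2 = BCH/FG/- → run B
t=14: L0/L1/L2 = CH/FGB/- → run C
t=15: L0/L1/L2 = CH/FGB/- → run C
t=16: L0/L1/L2 = CH/FGB/- → run C
t=17: L0/L1/L2 = CH/FGB/- → run C
t=18: L0/L1/L2 = H/FGBC/- → run H
t=19: L0/L1/L2 = H/FGBC/- → run H
t=20: L0/L1/L2 = -/FGBC/- → run F
t=21: L0/L1/L2 = -/GBC/- → run G
t=22: L0/L1/L2 = -/GBC/- → run G
t=23: L0/L1/L2 = -/GBC/- → run G
t=24: L0/L1/L2 = -/GBC/- → run G
t=25: L0/L1/L2 = -/BC/- → run B
t=26: L0/L1/L2 = -/BC/- → run B
t=27: L0/L1/L2 = -/C/- → run C
t=28: L0/L1/L2 = -/C/- → run C
t=29: L0/L1/L2 = -/C/- → run C
t=30: L0/L1/L2 = -/C/- → run C
t=31: (idle)
t=32: (idle)
t=33: (idle)
t=34: (idle)
t=35: (idle)
t=36: (idle)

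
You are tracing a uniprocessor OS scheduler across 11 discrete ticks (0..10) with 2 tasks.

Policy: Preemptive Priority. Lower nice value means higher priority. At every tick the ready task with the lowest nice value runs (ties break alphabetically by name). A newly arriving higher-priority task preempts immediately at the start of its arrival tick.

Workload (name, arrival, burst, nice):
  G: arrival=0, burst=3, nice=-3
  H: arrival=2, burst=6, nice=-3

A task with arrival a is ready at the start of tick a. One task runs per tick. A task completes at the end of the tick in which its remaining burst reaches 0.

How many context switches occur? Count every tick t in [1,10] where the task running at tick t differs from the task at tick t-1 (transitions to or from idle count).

context switches = 2

t=0: ready={G} → run G
t=1: ready={G} → run G
t=2: ready={G,H} → run G
t=3: ready={H} → run H
t=4: ready={H} → run H
t=5: ready={H} → run H
t=6: ready={H} → run H
t=7: ready={H} → run H
t=8: ready={H} → run H
t=9: (idle)
t=10: (idle)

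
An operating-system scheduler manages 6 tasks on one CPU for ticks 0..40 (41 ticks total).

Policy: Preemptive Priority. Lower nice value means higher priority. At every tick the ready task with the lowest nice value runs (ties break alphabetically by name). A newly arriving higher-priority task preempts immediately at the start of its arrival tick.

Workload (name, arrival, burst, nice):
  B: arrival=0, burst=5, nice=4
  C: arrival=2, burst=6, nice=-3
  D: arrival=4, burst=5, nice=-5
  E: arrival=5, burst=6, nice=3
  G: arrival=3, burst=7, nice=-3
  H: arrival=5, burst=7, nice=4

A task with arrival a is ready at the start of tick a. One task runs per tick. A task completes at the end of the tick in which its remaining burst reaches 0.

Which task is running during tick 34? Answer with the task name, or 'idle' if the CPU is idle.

running at tick 34 = H

t=0: ready={B} → run B
t=1: ready={B} → run B
t=2: ready={B,C} → run C
t=3: ready={B,C,G} → run C
t=4: ready={B,C,D,G} → run D
t=5: ready={B,C,D,E,G,H} → run D
t=6: ready={B,C,D,E,G,H} → run D
t=7: ready={B,C,D,E,G,H} → run D
t=8: ready={B,C,D,E,G,H} → run D
t=9: ready={B,C,E,G,H} → run C
t=10: ready={B,C,E,G,H} → run C
t=11: ready={B,C,E,G,H} → run C
t=12: ready={B,C,E,G,H} → run C
t=13: ready={B,E,G,H} → run G
t=14: ready={B,E,G,H} → run G
t=15: ready={B,E,G,H} → run G
t=16: ready={B,E,G,H} → run G
t=17: ready={B,E,G,H} → run G
t=18: ready={B,E,G,H} → run G
t=19: ready={B,E,G,H} → run G
t=20: ready={B,E,H} → run E
t=21: ready={B,E,H} → run E
t=22: ready={B,E,H} → run E
t=23: ready={B,E,H} → run E
t=24: ready={B,E,H} → run E
t=25: ready={B,E,H} → run E
t=26: ready={B,H} → run B
t=27: ready={B,H} → run B
t=28: ready={B,H} → run B
t=29: ready={H} → run H
t=30: ready={H} → run H
t=31: ready={H} → run H
t=32: ready={H} → run H
t=33: ready={H} → run H
t=34: ready={H} → run H
t=35: ready={H} → run H
t=36: (idle)
t=37: (idle)
t=38: (idle)
t=39: (idle)
t=40: (idle)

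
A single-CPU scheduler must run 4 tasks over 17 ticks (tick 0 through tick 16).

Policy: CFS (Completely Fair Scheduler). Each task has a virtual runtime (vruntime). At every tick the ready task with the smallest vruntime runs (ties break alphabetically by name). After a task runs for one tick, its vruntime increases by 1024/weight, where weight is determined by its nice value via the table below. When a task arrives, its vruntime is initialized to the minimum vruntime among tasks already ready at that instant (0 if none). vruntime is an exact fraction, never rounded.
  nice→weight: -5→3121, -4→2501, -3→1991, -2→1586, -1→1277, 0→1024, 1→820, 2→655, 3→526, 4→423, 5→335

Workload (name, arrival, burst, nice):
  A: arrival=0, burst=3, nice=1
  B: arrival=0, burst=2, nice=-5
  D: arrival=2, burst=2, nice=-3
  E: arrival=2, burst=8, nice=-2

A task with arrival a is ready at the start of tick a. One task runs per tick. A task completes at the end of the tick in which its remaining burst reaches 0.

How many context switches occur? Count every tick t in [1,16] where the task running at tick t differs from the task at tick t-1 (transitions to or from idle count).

context switches = 10

t=0: vr[A=0 B=0] → run A
t=1: vr[A=256/205 B=0] → run B
t=2: vr[A=256/205 B=1024/3121 D=1024/3121 E=1024/3121] → run B
t=3: vr[A=256/205 D=1024/3121 E=1024/3121] → run D
t=4: vr[A=256/205 D=5234688/6213911 E=1024/3121] → run E
t=5: vr[A=256/205 D=5234688/6213911 E=2409984/2474953] → run D
t=6: vr[A=256/205 E=2409984/2474953] → run E
t=7: vr[A=256/205 E=4007936/2474953] → run A
t=8: vr[A=512/205 E=4007936/2474953] → run E
t=9: vr[A=512/205 E=5605888/2474953] → run E
t=10: vr[A=512/205 E=7203840/2474953] → run A
t=11: vr[E=7203840/2474953] → run E
t=12: vr[E=8801792/2474953] → run E
t=13: vr[E=10399744/2474953] → run E
t=14: vr[E=11997696/2474953] → run E
t=15: (idle)
t=16: (idle)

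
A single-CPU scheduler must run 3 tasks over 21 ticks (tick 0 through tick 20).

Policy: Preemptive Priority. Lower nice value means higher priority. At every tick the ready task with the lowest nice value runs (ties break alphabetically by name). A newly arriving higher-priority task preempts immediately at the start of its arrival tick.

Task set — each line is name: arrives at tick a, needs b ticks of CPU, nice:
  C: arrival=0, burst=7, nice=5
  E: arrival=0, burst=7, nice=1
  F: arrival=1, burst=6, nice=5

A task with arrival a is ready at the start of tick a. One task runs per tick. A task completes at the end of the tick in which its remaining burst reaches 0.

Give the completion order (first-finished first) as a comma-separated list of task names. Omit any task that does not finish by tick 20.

t=0: ready={C,E} → run E
t=1: ready={C,E,F} → run E
t=2: ready={C,E,F} → run E
t=3: ready={C,E,F} → run E
t=4: ready={C,E,F} → run E
t=5: ready={C,E,F} → run E
t=6: ready={C,E,F} → run E
t=7: ready={C,F} → run C
t=8: ready={C,F} → run C
t=9: ready={C,F} → run C
t=10: ready={C,F} → run C
t=11: ready={C,F} → run C
t=12: ready={C,F} → run C
t=13: ready={C,F} → run C
t=14: ready={F} → run F
t=15: ready={F} → run F
t=16: ready={F} → run F
t=17: ready={F} → run F
t=18: ready={F} → run F
t=19: ready={F} → run F
t=20: (idle)

completion order = E, C, F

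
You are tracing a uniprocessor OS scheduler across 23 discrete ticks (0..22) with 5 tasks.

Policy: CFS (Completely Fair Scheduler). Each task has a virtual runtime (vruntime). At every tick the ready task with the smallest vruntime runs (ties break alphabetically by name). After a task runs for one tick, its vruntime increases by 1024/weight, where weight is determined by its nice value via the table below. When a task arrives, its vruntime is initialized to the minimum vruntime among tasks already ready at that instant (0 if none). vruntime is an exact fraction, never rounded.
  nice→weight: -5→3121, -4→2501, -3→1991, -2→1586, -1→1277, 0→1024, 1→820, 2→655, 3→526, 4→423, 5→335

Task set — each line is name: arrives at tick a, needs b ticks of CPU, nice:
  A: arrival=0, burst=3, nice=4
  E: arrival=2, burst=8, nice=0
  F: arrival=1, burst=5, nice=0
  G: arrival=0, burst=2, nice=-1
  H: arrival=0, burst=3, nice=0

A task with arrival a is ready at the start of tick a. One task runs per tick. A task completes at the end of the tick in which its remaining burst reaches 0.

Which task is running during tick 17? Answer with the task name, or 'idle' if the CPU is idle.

running at tick 17 = A

t=0: vr[A=0 G=0 H=0] → run A
t=1: vr[A=1024/423 F=0 G=0 H=0] → run F
t=2: vr[A=1024/423 E=0 F=1 G=0 H=0] → run E
t=3: vr[A=1024/423 E=1 F=1 G=0 H=0] → run G
t=4: vr[A=1024/423 E=1 F=1 G=1024/1277 H=0] → run H
t=5: vr[A=1024/423 E=1 F=1 G=1024/1277 H=1] → run G
t=6: vr[A=1024/423 E=1 F=1 H=1] → run E
t=7: vr[A=1024/423 E=2 F=1 H=1] → run F
t=8: vr[A=1024/423 E=2 F=2 H=1] → run H
t=9: vr[A=1024/423 E=2 F=2 H=2] → run E
t=10: vr[A=1024/423 E=3 F=2 H=2] → run F
t=11: vr[A=1024/423 E=3 F=3 H=2] → run H
t=12: vr[A=1024/423 E=3 F=3] → run A
t=13: vr[A=2048/423 E=3 F=3] → run E
t=14: vr[A=2048/423 E=4 F=3] → run F
t=15: vr[A=2048/423 E=4 F=4] → run E
t=16: vr[A=2048/423 E=5 F=4] → run F
t=17: vr[A=2048/423 E=5] → run A
t=18: vr[E=5] → run E
t=19: vr[E=6] → run E
t=20: vr[E=7] → run E
t=21: (idle)
t=22: (idle)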